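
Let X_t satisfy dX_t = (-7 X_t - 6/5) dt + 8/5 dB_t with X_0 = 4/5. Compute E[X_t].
E[X_t] = -6/35 + 34*exp(-7*t)/35

Taking expectations and using E[dB_t] = 0, the mean m(t) = E[X_t] satisfies the ODE m'(t) = a m(t) + b with m(0) = x_0. With a = -7, b = -6/5, x_0 = 4/5, the solution is
  m(t) = x_0 * exp(a t) + (b/a) * (exp(a t) - 1)
       = (4/5) * exp((-7) t) + ((-6/5)/(-7)) * (exp((-7) t) - 1)
       = -6/35 + 34*exp(-7*t)/35.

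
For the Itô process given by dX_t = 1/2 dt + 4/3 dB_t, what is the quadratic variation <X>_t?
<X>_t = 16*t/9

For an Itô process dX_t = a(t) dt + b(t) dB_t, the quadratic variation is <X>_t = int_0^t b(s)^2 ds (the drift term does not contribute). Here b(s) = 4/3, so
  b(s)^2 = 16/9.
Integrating from 0 to t:
  <X>_t = int_0^t (16/9) ds = 16*t/9.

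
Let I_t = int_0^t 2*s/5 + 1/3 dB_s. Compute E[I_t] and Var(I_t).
E[I_t] = 0; Var(I_t) = t*(12*t^2 + 30*t + 25)/225

The Itô integral of a deterministic integrand f(s) has mean 0 because each increment f(s) * (B_{s+ds} - B_s) has mean 0. By the Itô isometry:
  Var( int_0^t f(s) dB_s ) = E[ (int_0^t f(s) dB_s)^2 ] = int_0^t f(s)^2 ds.
Here f(s) = 2*s/5 + 1/3, so f(s)^2 = (6*s + 5)^2/225. Integrate:
  int_0^t ((6*s + 5)^2/225) ds = t*(12*t^2 + 30*t + 25)/225.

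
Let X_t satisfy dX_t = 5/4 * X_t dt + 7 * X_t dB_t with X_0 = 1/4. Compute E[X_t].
E[X_t] = exp(5*t/4)/4

For GBM dX = mu X dt + sigma X dB with X_0 = x_0, apply Itô to Y = log X: dY = (mu - sigma^2/2) dt + sigma dB, so Y_t = log(x_0) + (mu - sigma^2/2) t + sigma B_t and hence X_t = x_0 * exp((mu - sigma^2/2) t + sigma B_t).
With mu = 5/4, sigma = 7, x_0 = 1/4, this gives:
  X_t = 1/4 * exp((-93/4) * t + (7) * B_t).
Since sigma*B_t ~ Normal(0, sigma^2 t), E[exp(sigma*B_t)] = exp(sigma^2 t / 2); so E[X_t] = x_0 * exp((mu - sigma^2/2) t) * exp(sigma^2 t / 2) = x_0 * exp(mu t) = exp(5*t/4)/4.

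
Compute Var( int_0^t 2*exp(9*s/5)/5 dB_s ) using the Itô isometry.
Var = 2*exp(18*t/5)/45 - 2/45

The Itô integral of a deterministic integrand f(s) has mean 0 because each increment f(s) * (B_{s+ds} - B_s) has mean 0. By the Itô isometry:
  Var( int_0^t f(s) dB_s ) = E[ (int_0^t f(s) dB_s)^2 ] = int_0^t f(s)^2 ds.
Here f(s) = 2*exp(9*s/5)/5, so f(s)^2 = 4*exp(18*s/5)/25. Integrate:
  int_0^t (4*exp(18*s/5)/25) ds = 2*exp(18*t/5)/45 - 2/45.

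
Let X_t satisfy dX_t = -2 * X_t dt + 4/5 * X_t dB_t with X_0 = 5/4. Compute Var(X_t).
Var(X_t) = (25*exp(16*t/25) - 25)*exp(-4*t)/16

For GBM dX = mu X dt + sigma X dB with X_0 = x_0, apply Itô to Y = log X: dY = (mu - sigma^2/2) dt + sigma dB, so Y_t = log(x_0) + (mu - sigma^2/2) t + sigma B_t and hence X_t = x_0 * exp((mu - sigma^2/2) t + sigma B_t).
With mu = -2, sigma = 4/5, x_0 = 5/4, this gives:
  X_t = 5/4 * exp((-58/25) * t + (4/5) * B_t).
Since sigma*B_t ~ Normal(0, sigma^2 t), E[exp(sigma*B_t)] = exp(sigma^2 t / 2); so E[X_t] = x_0 * exp((mu - sigma^2/2) t) * exp(sigma^2 t / 2) = x_0 * exp(mu t) = 5*exp(-2*t)/4.
Var(X_t) = E[X_t^2] - (E[X_t])^2 = x_0^2 * exp(2 mu t) * (exp(sigma^2 t) - 1) = (25*exp(16*t/25) - 25)*exp(-4*t)/16.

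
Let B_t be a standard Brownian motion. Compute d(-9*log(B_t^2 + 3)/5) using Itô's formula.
d(-9*log(B_t^2 + 3)/5) = (9*(B_t^2 - 3)/(5*(B_t^2 + 3)^2)) dt + (-18*B_t/(5*B_t^2 + 15)) dB_t

Itô's formula for f(B_t) gives d f(B_t) = f'(B_t) dB_t + (1/2) f''(B_t) dt. Compute derivatives of f(x) = -9*log(x^2 + 3)/5:
  f'(x)  = -18*x/(5*x^2 + 15)
  f''(x) = 18*(x^2 - 3)/(5*(x^2 + 3)^2)
Substitute x = B_t and multiply the f'' term by 1/2:
  drift     = (1/2) * (18*(x^2 - 3)/(5*(x^2 + 3)^2)) evaluated at B_t = 9*(B_t^2 - 3)/(5*(B_t^2 + 3)^2)
  diffusion = (-18*x/(5*x^2 + 15)) evaluated at B_t = -18*B_t/(5*B_t^2 + 15)
Therefore d(-9*log(B_t^2 + 3)/5) = (9*(B_t^2 - 3)/(5*(B_t^2 + 3)^2)) dt + (-18*B_t/(5*B_t^2 + 15)) dB_t.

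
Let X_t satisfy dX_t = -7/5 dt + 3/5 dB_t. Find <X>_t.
<X>_t = 9*t/25

For an Itô process dX_t = a(t) dt + b(t) dB_t, the quadratic variation is <X>_t = int_0^t b(s)^2 ds (the drift term does not contribute). Here b(s) = 3/5, so
  b(s)^2 = 9/25.
Integrating from 0 to t:
  <X>_t = int_0^t (9/25) ds = 9*t/25.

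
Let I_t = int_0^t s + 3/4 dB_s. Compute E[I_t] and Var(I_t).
E[I_t] = 0; Var(I_t) = t*(16*t^2 + 36*t + 27)/48

The Itô integral of a deterministic integrand f(s) has mean 0 because each increment f(s) * (B_{s+ds} - B_s) has mean 0. By the Itô isometry:
  Var( int_0^t f(s) dB_s ) = E[ (int_0^t f(s) dB_s)^2 ] = int_0^t f(s)^2 ds.
Here f(s) = s + 3/4, so f(s)^2 = (4*s + 3)^2/16. Integrate:
  int_0^t ((4*s + 3)^2/16) ds = t*(16*t^2 + 36*t + 27)/48.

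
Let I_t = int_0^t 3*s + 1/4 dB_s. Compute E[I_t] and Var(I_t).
E[I_t] = 0; Var(I_t) = t*(48*t^2 + 12*t + 1)/16

The Itô integral of a deterministic integrand f(s) has mean 0 because each increment f(s) * (B_{s+ds} - B_s) has mean 0. By the Itô isometry:
  Var( int_0^t f(s) dB_s ) = E[ (int_0^t f(s) dB_s)^2 ] = int_0^t f(s)^2 ds.
Here f(s) = 3*s + 1/4, so f(s)^2 = (12*s + 1)^2/16. Integrate:
  int_0^t ((12*s + 1)^2/16) ds = t*(48*t^2 + 12*t + 1)/16.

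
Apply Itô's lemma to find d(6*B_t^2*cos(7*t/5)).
d(6*B_t^2*cos(7*t/5)) = (-42*B_t^2*sin(7*t/5)/5 + 6*cos(7*t/5)) dt + (12*B_t*cos(7*t/5)) dB_t

Itô's formula for f(t, x): d f(t, B_t) = (f_t + (1/2) f_xx) dt + f_x dB_t. Compute partials of f(t, x) = 6*x^2*cos(7*t/5):
  f_t(t,x)  = -42*x^2*sin(7*t/5)/5
  f_x(t,x)  = 12*x*cos(7*t/5)
  f_xx(t,x) = 12*cos(7*t/5)
Assemble drift = f_t + (1/2) f_xx = -42*x^2*sin(7*t/5)/5 + 6*cos(7*t/5) and diffusion = f_x = 12*x*cos(7*t/5). Substituting x = B_t:
  d(6*B_t^2*cos(7*t/5)) = (-42*B_t^2*sin(7*t/5)/5 + 6*cos(7*t/5)) dt + (12*B_t*cos(7*t/5)) dB_t.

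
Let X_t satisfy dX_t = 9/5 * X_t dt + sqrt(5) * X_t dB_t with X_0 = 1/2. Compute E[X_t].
E[X_t] = exp(9*t/5)/2

For GBM dX = mu X dt + sigma X dB with X_0 = x_0, apply Itô to Y = log X: dY = (mu - sigma^2/2) dt + sigma dB, so Y_t = log(x_0) + (mu - sigma^2/2) t + sigma B_t and hence X_t = x_0 * exp((mu - sigma^2/2) t + sigma B_t).
With mu = 9/5, sigma = sqrt(5), x_0 = 1/2, this gives:
  X_t = 1/2 * exp((-7/10) * t + (sqrt(5)) * B_t).
Since sigma*B_t ~ Normal(0, sigma^2 t), E[exp(sigma*B_t)] = exp(sigma^2 t / 2); so E[X_t] = x_0 * exp((mu - sigma^2/2) t) * exp(sigma^2 t / 2) = x_0 * exp(mu t) = exp(9*t/5)/2.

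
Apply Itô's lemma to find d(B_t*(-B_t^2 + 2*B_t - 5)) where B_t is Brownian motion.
d(B_t*(-B_t^2 + 2*B_t - 5)) = (2 - 3*B_t) dt + (-3*B_t^2 + 4*B_t - 5) dB_t

Itô's formula for f(B_t) gives d f(B_t) = f'(B_t) dB_t + (1/2) f''(B_t) dt. Compute derivatives of f(x) = x*(-x^2 + 2*x - 5):
  f'(x)  = -3*x^2 + 4*x - 5
  f''(x) = 4 - 6*x
Substitute x = B_t and multiply the f'' term by 1/2:
  drift     = (1/2) * (4 - 6*x) evaluated at B_t = 2 - 3*B_t
  diffusion = (-3*x^2 + 4*x - 5) evaluated at B_t = -3*B_t^2 + 4*B_t - 5
Therefore d(B_t*(-B_t^2 + 2*B_t - 5)) = (2 - 3*B_t) dt + (-3*B_t^2 + 4*B_t - 5) dB_t.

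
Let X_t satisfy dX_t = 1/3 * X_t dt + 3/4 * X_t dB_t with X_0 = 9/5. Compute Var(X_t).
Var(X_t) = 81*(exp(9*t/16) - 1)*exp(2*t/3)/25

For GBM dX = mu X dt + sigma X dB with X_0 = x_0, apply Itô to Y = log X: dY = (mu - sigma^2/2) dt + sigma dB, so Y_t = log(x_0) + (mu - sigma^2/2) t + sigma B_t and hence X_t = x_0 * exp((mu - sigma^2/2) t + sigma B_t).
With mu = 1/3, sigma = 3/4, x_0 = 9/5, this gives:
  X_t = 9/5 * exp((5/96) * t + (3/4) * B_t).
Since sigma*B_t ~ Normal(0, sigma^2 t), E[exp(sigma*B_t)] = exp(sigma^2 t / 2); so E[X_t] = x_0 * exp((mu - sigma^2/2) t) * exp(sigma^2 t / 2) = x_0 * exp(mu t) = 9*exp(t/3)/5.
Var(X_t) = E[X_t^2] - (E[X_t])^2 = x_0^2 * exp(2 mu t) * (exp(sigma^2 t) - 1) = 81*(exp(9*t/16) - 1)*exp(2*t/3)/25.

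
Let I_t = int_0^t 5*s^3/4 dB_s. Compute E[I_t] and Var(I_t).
E[I_t] = 0; Var(I_t) = 25*t^7/112

The Itô integral of a deterministic integrand f(s) has mean 0 because each increment f(s) * (B_{s+ds} - B_s) has mean 0. By the Itô isometry:
  Var( int_0^t f(s) dB_s ) = E[ (int_0^t f(s) dB_s)^2 ] = int_0^t f(s)^2 ds.
Here f(s) = 5*s^3/4, so f(s)^2 = 25*s^6/16. Integrate:
  int_0^t (25*s^6/16) ds = 25*t^7/112.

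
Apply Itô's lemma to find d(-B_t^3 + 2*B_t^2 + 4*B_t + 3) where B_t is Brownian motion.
d(-B_t^3 + 2*B_t^2 + 4*B_t + 3) = (2 - 3*B_t) dt + (-3*B_t^2 + 4*B_t + 4) dB_t

Itô's formula for f(B_t) gives d f(B_t) = f'(B_t) dB_t + (1/2) f''(B_t) dt. Compute derivatives of f(x) = -x^3 + 2*x^2 + 4*x + 3:
  f'(x)  = -3*x^2 + 4*x + 4
  f''(x) = 4 - 6*x
Substitute x = B_t and multiply the f'' term by 1/2:
  drift     = (1/2) * (4 - 6*x) evaluated at B_t = 2 - 3*B_t
  diffusion = (-3*x^2 + 4*x + 4) evaluated at B_t = -3*B_t^2 + 4*B_t + 4
Therefore d(-B_t^3 + 2*B_t^2 + 4*B_t + 3) = (2 - 3*B_t) dt + (-3*B_t^2 + 4*B_t + 4) dB_t.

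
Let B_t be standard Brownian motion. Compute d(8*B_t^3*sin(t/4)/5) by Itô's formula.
d(8*B_t^3*sin(t/4)/5) = (2*B_t*(B_t^2*cos(t/4) + 12*sin(t/4))/5) dt + (24*B_t^2*sin(t/4)/5) dB_t

Itô's formula for f(t, x): d f(t, B_t) = (f_t + (1/2) f_xx) dt + f_x dB_t. Compute partials of f(t, x) = 8*x^3*sin(t/4)/5:
  f_t(t,x)  = 2*x^3*cos(t/4)/5
  f_x(t,x)  = 24*x^2*sin(t/4)/5
  f_xx(t,x) = 48*x*sin(t/4)/5
Assemble drift = f_t + (1/2) f_xx = 2*x*(x^2*cos(t/4) + 12*sin(t/4))/5 and diffusion = f_x = 24*x^2*sin(t/4)/5. Substituting x = B_t:
  d(8*B_t^3*sin(t/4)/5) = (2*B_t*(B_t^2*cos(t/4) + 12*sin(t/4))/5) dt + (24*B_t^2*sin(t/4)/5) dB_t.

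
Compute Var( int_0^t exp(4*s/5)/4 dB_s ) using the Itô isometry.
Var = 5*exp(8*t/5)/128 - 5/128

The Itô integral of a deterministic integrand f(s) has mean 0 because each increment f(s) * (B_{s+ds} - B_s) has mean 0. By the Itô isometry:
  Var( int_0^t f(s) dB_s ) = E[ (int_0^t f(s) dB_s)^2 ] = int_0^t f(s)^2 ds.
Here f(s) = exp(4*s/5)/4, so f(s)^2 = exp(8*s/5)/16. Integrate:
  int_0^t (exp(8*s/5)/16) ds = 5*exp(8*t/5)/128 - 5/128.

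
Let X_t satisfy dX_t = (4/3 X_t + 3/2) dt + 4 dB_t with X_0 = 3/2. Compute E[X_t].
E[X_t] = 21*exp(4*t/3)/8 - 9/8

Taking expectations and using E[dB_t] = 0, the mean m(t) = E[X_t] satisfies the ODE m'(t) = a m(t) + b with m(0) = x_0. With a = 4/3, b = 3/2, x_0 = 3/2, the solution is
  m(t) = x_0 * exp(a t) + (b/a) * (exp(a t) - 1)
       = (3/2) * exp((4/3) t) + ((3/2)/(4/3)) * (exp((4/3) t) - 1)
       = 21*exp(4*t/3)/8 - 9/8.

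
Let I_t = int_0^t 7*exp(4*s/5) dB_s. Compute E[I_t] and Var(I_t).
E[I_t] = 0; Var(I_t) = 245*exp(8*t/5)/8 - 245/8

The Itô integral of a deterministic integrand f(s) has mean 0 because each increment f(s) * (B_{s+ds} - B_s) has mean 0. By the Itô isometry:
  Var( int_0^t f(s) dB_s ) = E[ (int_0^t f(s) dB_s)^2 ] = int_0^t f(s)^2 ds.
Here f(s) = 7*exp(4*s/5), so f(s)^2 = 49*exp(8*s/5). Integrate:
  int_0^t (49*exp(8*s/5)) ds = 245*exp(8*t/5)/8 - 245/8.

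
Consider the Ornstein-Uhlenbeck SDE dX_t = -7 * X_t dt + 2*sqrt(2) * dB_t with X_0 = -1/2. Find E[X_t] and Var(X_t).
E[X_t] = -exp(-7*t)/2; Var(X_t) = 4/7 - 4*exp(-14*t)/7

The OU SDE dX = -theta X dt + sigma dB admits the integrating factor exp(theta t): d(exp(theta t) X_t) = sigma exp(theta t) dB_t. Integrating from 0 to t:
  X_t = x_0 * exp(-theta t) + sigma * int_0^t exp(-theta (t-s)) dB_s.
The Itô integral has mean 0 and (by the Itô isometry) variance sigma^2 * int_0^t exp(-2 theta (t - s)) ds = sigma^2 * (1 - exp(-2 theta t)) / (2 theta).
With theta = 7, sigma = 2*sqrt(2), x_0 = -1/2:
  E[X_t] = -1/2 * exp(-7 t) = -exp(-7*t)/2
  Var(X_t) = (2*sqrt(2))^2 * (1 - exp(-2*7 t)) / (2 * 7) = 4/7 - 4*exp(-14*t)/7.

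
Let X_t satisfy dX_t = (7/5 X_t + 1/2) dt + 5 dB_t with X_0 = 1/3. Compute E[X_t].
E[X_t] = 29*exp(7*t/5)/42 - 5/14

Taking expectations and using E[dB_t] = 0, the mean m(t) = E[X_t] satisfies the ODE m'(t) = a m(t) + b with m(0) = x_0. With a = 7/5, b = 1/2, x_0 = 1/3, the solution is
  m(t) = x_0 * exp(a t) + (b/a) * (exp(a t) - 1)
       = (1/3) * exp((7/5) t) + ((1/2)/(7/5)) * (exp((7/5) t) - 1)
       = 29*exp(7*t/5)/42 - 5/14.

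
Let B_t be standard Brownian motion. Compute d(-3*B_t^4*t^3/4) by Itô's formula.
d(-3*B_t^4*t^3/4) = (9*B_t^2*t^2*(-B_t^2 - 2*t)/4) dt + (-3*B_t^3*t^3) dB_t

Itô's formula for f(t, x): d f(t, B_t) = (f_t + (1/2) f_xx) dt + f_x dB_t. Compute partials of f(t, x) = -3*t^3*x^4/4:
  f_t(t,x)  = -9*t^2*x^4/4
  f_x(t,x)  = -3*t^3*x^3
  f_xx(t,x) = -9*t^3*x^2
Assemble drift = f_t + (1/2) f_xx = 9*t^2*x^2*(-2*t - x^2)/4 and diffusion = f_x = -3*t^3*x^3. Substituting x = B_t:
  d(-3*B_t^4*t^3/4) = (9*B_t^2*t^2*(-B_t^2 - 2*t)/4) dt + (-3*B_t^3*t^3) dB_t.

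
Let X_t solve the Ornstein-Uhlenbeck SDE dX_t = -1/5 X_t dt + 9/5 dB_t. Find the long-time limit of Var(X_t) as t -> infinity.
lim Var(X_t) = 81/10

The OU SDE dX = -theta X dt + sigma dB admits the integrating factor exp(theta t): d(exp(theta t) X_t) = sigma exp(theta t) dB_t. Integrating from 0 to t gives X_t = x_0 * exp(-theta t) + sigma * int_0^t exp(-theta (t-s)) dB_s for any initial x_0. The Itô integral has variance (by the Itô isometry) sigma^2 * int_0^t exp(-2 theta (t - s)) ds = sigma^2 * (1 - exp(-2 theta t)) / (2 theta), independent of x_0.
With theta = 1/5, sigma = 9/5:
  Var(X_t) = (9/5)^2 * (1 - exp(-2*1/5 t)) / (2 * 1/5) = 81/10 - 81*exp(-2*t/5)/10.
As t -> infinity, exp(-2*1/5 t) -> 0, so the stationary variance is sigma^2 / (2 theta) = 81/10.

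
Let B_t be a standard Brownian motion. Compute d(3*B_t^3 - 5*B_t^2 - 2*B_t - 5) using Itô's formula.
d(3*B_t^3 - 5*B_t^2 - 2*B_t - 5) = (9*B_t - 5) dt + (9*B_t^2 - 10*B_t - 2) dB_t

Itô's formula for f(B_t) gives d f(B_t) = f'(B_t) dB_t + (1/2) f''(B_t) dt. Compute derivatives of f(x) = 3*x^3 - 5*x^2 - 2*x - 5:
  f'(x)  = 9*x^2 - 10*x - 2
  f''(x) = 18*x - 10
Substitute x = B_t and multiply the f'' term by 1/2:
  drift     = (1/2) * (18*x - 10) evaluated at B_t = 9*B_t - 5
  diffusion = (9*x^2 - 10*x - 2) evaluated at B_t = 9*B_t^2 - 10*B_t - 2
Therefore d(3*B_t^3 - 5*B_t^2 - 2*B_t - 5) = (9*B_t - 5) dt + (9*B_t^2 - 10*B_t - 2) dB_t.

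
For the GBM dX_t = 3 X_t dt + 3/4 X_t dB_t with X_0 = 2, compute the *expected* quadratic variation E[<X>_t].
E[<X>_t] = 12*exp(105*t/16)/35 - 12/35

<X>_t = int_0^t ((3/4) * X_s)^2 ds. Taking expectation inside the integral: E[<X>_t] = (3/4)^2 * int_0^t E[X_s^2] ds. For GBM, E[X_s^2] = x_0^2 * exp((2 mu + sigma^2) s). Integrating:
  E[<X>_t] = (3/4)^2 * 2^2 * (exp((2*3 + (3/4)^2) t) - 1) / (2*3 + (3/4)^2)
           = (3/4)^2 * 2^2 * (exp((105/16) t) - 1) / (105/16) = 12*exp(105*t/16)/35 - 12/35.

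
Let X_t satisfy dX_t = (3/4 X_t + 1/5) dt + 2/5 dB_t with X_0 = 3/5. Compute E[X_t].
E[X_t] = 13*exp(3*t/4)/15 - 4/15

Taking expectations and using E[dB_t] = 0, the mean m(t) = E[X_t] satisfies the ODE m'(t) = a m(t) + b with m(0) = x_0. With a = 3/4, b = 1/5, x_0 = 3/5, the solution is
  m(t) = x_0 * exp(a t) + (b/a) * (exp(a t) - 1)
       = (3/5) * exp((3/4) t) + ((1/5)/(3/4)) * (exp((3/4) t) - 1)
       = 13*exp(3*t/4)/15 - 4/15.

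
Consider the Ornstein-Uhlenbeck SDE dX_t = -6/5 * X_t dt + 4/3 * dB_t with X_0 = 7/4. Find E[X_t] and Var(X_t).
E[X_t] = 7*exp(-6*t/5)/4; Var(X_t) = 20/27 - 20*exp(-12*t/5)/27

The OU SDE dX = -theta X dt + sigma dB admits the integrating factor exp(theta t): d(exp(theta t) X_t) = sigma exp(theta t) dB_t. Integrating from 0 to t:
  X_t = x_0 * exp(-theta t) + sigma * int_0^t exp(-theta (t-s)) dB_s.
The Itô integral has mean 0 and (by the Itô isometry) variance sigma^2 * int_0^t exp(-2 theta (t - s)) ds = sigma^2 * (1 - exp(-2 theta t)) / (2 theta).
With theta = 6/5, sigma = 4/3, x_0 = 7/4:
  E[X_t] = 7/4 * exp(-6/5 t) = 7*exp(-6*t/5)/4
  Var(X_t) = (4/3)^2 * (1 - exp(-2*6/5 t)) / (2 * 6/5) = 20/27 - 20*exp(-12*t/5)/27.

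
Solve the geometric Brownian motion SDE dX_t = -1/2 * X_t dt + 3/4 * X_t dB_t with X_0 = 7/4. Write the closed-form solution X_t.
X_t = 7/4 * exp((-25/32) * t + (3/4) * B_t)

For GBM dX = mu X dt + sigma X dB with X_0 = x_0, apply Itô to Y = log X: dY = (mu - sigma^2/2) dt + sigma dB, so Y_t = log(x_0) + (mu - sigma^2/2) t + sigma B_t and hence X_t = x_0 * exp((mu - sigma^2/2) t + sigma B_t).
With mu = -1/2, sigma = 3/4, x_0 = 7/4, this gives:
  X_t = 7/4 * exp((-25/32) * t + (3/4) * B_t).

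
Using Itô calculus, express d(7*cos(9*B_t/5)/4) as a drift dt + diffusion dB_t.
d(7*cos(9*B_t/5)/4) = (-567*cos(9*B_t/5)/200) dt + (-63*sin(9*B_t/5)/20) dB_t

Itô's formula for f(B_t) gives d f(B_t) = f'(B_t) dB_t + (1/2) f''(B_t) dt. Compute derivatives of f(x) = 7*cos(9*x/5)/4:
  f'(x)  = -63*sin(9*x/5)/20
  f''(x) = -567*cos(9*x/5)/100
Substitute x = B_t and multiply the f'' term by 1/2:
  drift     = (1/2) * (-567*cos(9*x/5)/100) evaluated at B_t = -567*cos(9*B_t/5)/200
  diffusion = (-63*sin(9*x/5)/20) evaluated at B_t = -63*sin(9*B_t/5)/20
Therefore d(7*cos(9*B_t/5)/4) = (-567*cos(9*B_t/5)/200) dt + (-63*sin(9*B_t/5)/20) dB_t.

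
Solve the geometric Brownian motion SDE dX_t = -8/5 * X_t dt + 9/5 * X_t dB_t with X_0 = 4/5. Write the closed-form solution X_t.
X_t = 4/5 * exp((-161/50) * t + (9/5) * B_t)

For GBM dX = mu X dt + sigma X dB with X_0 = x_0, apply Itô to Y = log X: dY = (mu - sigma^2/2) dt + sigma dB, so Y_t = log(x_0) + (mu - sigma^2/2) t + sigma B_t and hence X_t = x_0 * exp((mu - sigma^2/2) t + sigma B_t).
With mu = -8/5, sigma = 9/5, x_0 = 4/5, this gives:
  X_t = 4/5 * exp((-161/50) * t + (9/5) * B_t).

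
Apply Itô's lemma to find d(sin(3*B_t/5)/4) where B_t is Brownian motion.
d(sin(3*B_t/5)/4) = (-9*sin(3*B_t/5)/200) dt + (3*cos(3*B_t/5)/20) dB_t

Itô's formula for f(B_t) gives d f(B_t) = f'(B_t) dB_t + (1/2) f''(B_t) dt. Compute derivatives of f(x) = sin(3*x/5)/4:
  f'(x)  = 3*cos(3*x/5)/20
  f''(x) = -9*sin(3*x/5)/100
Substitute x = B_t and multiply the f'' term by 1/2:
  drift     = (1/2) * (-9*sin(3*x/5)/100) evaluated at B_t = -9*sin(3*B_t/5)/200
  diffusion = (3*cos(3*x/5)/20) evaluated at B_t = 3*cos(3*B_t/5)/20
Therefore d(sin(3*B_t/5)/4) = (-9*sin(3*B_t/5)/200) dt + (3*cos(3*B_t/5)/20) dB_t.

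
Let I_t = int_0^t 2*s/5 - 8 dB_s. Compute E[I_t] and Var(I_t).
E[I_t] = 0; Var(I_t) = 4*t*(t^2 - 60*t + 1200)/75

The Itô integral of a deterministic integrand f(s) has mean 0 because each increment f(s) * (B_{s+ds} - B_s) has mean 0. By the Itô isometry:
  Var( int_0^t f(s) dB_s ) = E[ (int_0^t f(s) dB_s)^2 ] = int_0^t f(s)^2 ds.
Here f(s) = 2*s/5 - 8, so f(s)^2 = 4*(s - 20)^2/25. Integrate:
  int_0^t (4*(s - 20)^2/25) ds = 4*t*(t^2 - 60*t + 1200)/75.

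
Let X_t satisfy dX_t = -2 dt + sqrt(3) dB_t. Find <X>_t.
<X>_t = 3*t

For an Itô process dX_t = a(t) dt + b(t) dB_t, the quadratic variation is <X>_t = int_0^t b(s)^2 ds (the drift term does not contribute). Here b(s) = sqrt(3), so
  b(s)^2 = 3.
Integrating from 0 to t:
  <X>_t = int_0^t (3) ds = 3*t.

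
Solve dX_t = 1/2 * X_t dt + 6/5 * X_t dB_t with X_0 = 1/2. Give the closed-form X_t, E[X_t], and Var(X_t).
X_t = 1/2 * exp((-11/50) t + (6/5) B_t); E[X_t] = exp(t/2)/2; Var(X_t) = (exp(36*t/25) - 1)*exp(t)/4

For GBM dX = mu X dt + sigma X dB with X_0 = x_0, apply Itô to Y = log X: dY = (mu - sigma^2/2) dt + sigma dB, so Y_t = log(x_0) + (mu - sigma^2/2) t + sigma B_t and hence X_t = x_0 * exp((mu - sigma^2/2) t + sigma B_t).
With mu = 1/2, sigma = 6/5, x_0 = 1/2, this gives:
  X_t = 1/2 * exp((-11/50) * t + (6/5) * B_t).
Since sigma*B_t ~ Normal(0, sigma^2 t), E[exp(sigma*B_t)] = exp(sigma^2 t / 2); so E[X_t] = x_0 * exp((mu - sigma^2/2) t) * exp(sigma^2 t / 2) = x_0 * exp(mu t) = exp(t/2)/2.
Var(X_t) = E[X_t^2] - (E[X_t])^2 = x_0^2 * exp(2 mu t) * (exp(sigma^2 t) - 1) = (exp(36*t/25) - 1)*exp(t)/4.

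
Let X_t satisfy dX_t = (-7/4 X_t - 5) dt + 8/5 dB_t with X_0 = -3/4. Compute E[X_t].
E[X_t] = -20/7 + 59*exp(-7*t/4)/28

Taking expectations and using E[dB_t] = 0, the mean m(t) = E[X_t] satisfies the ODE m'(t) = a m(t) + b with m(0) = x_0. With a = -7/4, b = -5, x_0 = -3/4, the solution is
  m(t) = x_0 * exp(a t) + (b/a) * (exp(a t) - 1)
       = (-3/4) * exp((-7/4) t) + ((-5)/(-7/4)) * (exp((-7/4) t) - 1)
       = -20/7 + 59*exp(-7*t/4)/28.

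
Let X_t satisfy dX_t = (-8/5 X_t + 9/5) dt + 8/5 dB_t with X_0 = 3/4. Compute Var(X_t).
Var(X_t) = 4/5 - 4*exp(-16*t/5)/5

The variance V(t) = Var(X_t) satisfies V'(t) = 2 a V(t) + c^2 with V(0) = 0 (drift coefficient is linear in X, diffusion is constant). With a = -8/5, c = 8/5, the solution is
  V(t) = (c^2 / (2 a)) * (exp(2 a t) - 1)
       = ((8/5)^2 / (2*(-8/5))) * (exp((-16/5) t) - 1)
       = 4/5 - 4*exp(-16*t/5)/5.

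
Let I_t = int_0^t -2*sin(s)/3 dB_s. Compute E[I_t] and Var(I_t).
E[I_t] = 0; Var(I_t) = 2*t/9 - sin(2*t)/9

The Itô integral of a deterministic integrand f(s) has mean 0 because each increment f(s) * (B_{s+ds} - B_s) has mean 0. By the Itô isometry:
  Var( int_0^t f(s) dB_s ) = E[ (int_0^t f(s) dB_s)^2 ] = int_0^t f(s)^2 ds.
Here f(s) = -2*sin(s)/3, so f(s)^2 = 4*sin(s)^2/9. Integrate:
  int_0^t (4*sin(s)^2/9) ds = 2*t/9 - sin(2*t)/9.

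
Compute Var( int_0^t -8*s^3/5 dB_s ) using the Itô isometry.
Var = 64*t^7/175

The Itô integral of a deterministic integrand f(s) has mean 0 because each increment f(s) * (B_{s+ds} - B_s) has mean 0. By the Itô isometry:
  Var( int_0^t f(s) dB_s ) = E[ (int_0^t f(s) dB_s)^2 ] = int_0^t f(s)^2 ds.
Here f(s) = -8*s^3/5, so f(s)^2 = 64*s^6/25. Integrate:
  int_0^t (64*s^6/25) ds = 64*t^7/175.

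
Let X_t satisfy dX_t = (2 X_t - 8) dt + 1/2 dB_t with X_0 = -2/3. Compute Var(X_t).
Var(X_t) = exp(4*t)/16 - 1/16

The variance V(t) = Var(X_t) satisfies V'(t) = 2 a V(t) + c^2 with V(0) = 0 (drift coefficient is linear in X, diffusion is constant). With a = 2, c = 1/2, the solution is
  V(t) = (c^2 / (2 a)) * (exp(2 a t) - 1)
       = ((1/2)^2 / (2*2)) * (exp(4 t) - 1)
       = exp(4*t)/16 - 1/16.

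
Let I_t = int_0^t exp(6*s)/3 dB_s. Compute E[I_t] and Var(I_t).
E[I_t] = 0; Var(I_t) = exp(12*t)/108 - 1/108

The Itô integral of a deterministic integrand f(s) has mean 0 because each increment f(s) * (B_{s+ds} - B_s) has mean 0. By the Itô isometry:
  Var( int_0^t f(s) dB_s ) = E[ (int_0^t f(s) dB_s)^2 ] = int_0^t f(s)^2 ds.
Here f(s) = exp(6*s)/3, so f(s)^2 = exp(12*s)/9. Integrate:
  int_0^t (exp(12*s)/9) ds = exp(12*t)/108 - 1/108.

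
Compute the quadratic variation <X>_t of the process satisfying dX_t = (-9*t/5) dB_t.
<X>_t = 27*t^3/25

For an Itô process dX_t = a(t) dt + b(t) dB_t, the quadratic variation is <X>_t = int_0^t b(s)^2 ds (the drift term does not contribute). Here b(s) = -9*s/5, so
  b(s)^2 = 81*s^2/25.
Integrating from 0 to t:
  <X>_t = int_0^t (81*s^2/25) ds = 27*t^3/25.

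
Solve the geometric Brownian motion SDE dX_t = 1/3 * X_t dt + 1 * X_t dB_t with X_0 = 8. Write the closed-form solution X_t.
X_t = 8 * exp((-1/6) * t + (1) * B_t)

For GBM dX = mu X dt + sigma X dB with X_0 = x_0, apply Itô to Y = log X: dY = (mu - sigma^2/2) dt + sigma dB, so Y_t = log(x_0) + (mu - sigma^2/2) t + sigma B_t and hence X_t = x_0 * exp((mu - sigma^2/2) t + sigma B_t).
With mu = 1/3, sigma = 1, x_0 = 8, this gives:
  X_t = 8 * exp((-1/6) * t + (1) * B_t).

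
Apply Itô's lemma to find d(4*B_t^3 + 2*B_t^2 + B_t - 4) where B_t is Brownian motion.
d(4*B_t^3 + 2*B_t^2 + B_t - 4) = (12*B_t + 2) dt + (12*B_t^2 + 4*B_t + 1) dB_t

Itô's formula for f(B_t) gives d f(B_t) = f'(B_t) dB_t + (1/2) f''(B_t) dt. Compute derivatives of f(x) = 4*x^3 + 2*x^2 + x - 4:
  f'(x)  = 12*x^2 + 4*x + 1
  f''(x) = 24*x + 4
Substitute x = B_t and multiply the f'' term by 1/2:
  drift     = (1/2) * (24*x + 4) evaluated at B_t = 12*B_t + 2
  diffusion = (12*x^2 + 4*x + 1) evaluated at B_t = 12*B_t^2 + 4*B_t + 1
Therefore d(4*B_t^3 + 2*B_t^2 + B_t - 4) = (12*B_t + 2) dt + (12*B_t^2 + 4*B_t + 1) dB_t.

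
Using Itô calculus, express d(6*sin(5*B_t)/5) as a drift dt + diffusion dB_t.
d(6*sin(5*B_t)/5) = (-15*sin(5*B_t)) dt + (6*cos(5*B_t)) dB_t

Itô's formula for f(B_t) gives d f(B_t) = f'(B_t) dB_t + (1/2) f''(B_t) dt. Compute derivatives of f(x) = 6*sin(5*x)/5:
  f'(x)  = 6*cos(5*x)
  f''(x) = -30*sin(5*x)
Substitute x = B_t and multiply the f'' term by 1/2:
  drift     = (1/2) * (-30*sin(5*x)) evaluated at B_t = -15*sin(5*B_t)
  diffusion = (6*cos(5*x)) evaluated at B_t = 6*cos(5*B_t)
Therefore d(6*sin(5*B_t)/5) = (-15*sin(5*B_t)) dt + (6*cos(5*B_t)) dB_t.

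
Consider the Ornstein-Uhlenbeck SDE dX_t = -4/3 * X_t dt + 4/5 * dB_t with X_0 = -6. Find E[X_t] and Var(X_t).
E[X_t] = -6*exp(-4*t/3); Var(X_t) = 6/25 - 6*exp(-8*t/3)/25

The OU SDE dX = -theta X dt + sigma dB admits the integrating factor exp(theta t): d(exp(theta t) X_t) = sigma exp(theta t) dB_t. Integrating from 0 to t:
  X_t = x_0 * exp(-theta t) + sigma * int_0^t exp(-theta (t-s)) dB_s.
The Itô integral has mean 0 and (by the Itô isometry) variance sigma^2 * int_0^t exp(-2 theta (t - s)) ds = sigma^2 * (1 - exp(-2 theta t)) / (2 theta).
With theta = 4/3, sigma = 4/5, x_0 = -6:
  E[X_t] = -6 * exp(-4/3 t) = -6*exp(-4*t/3)
  Var(X_t) = (4/5)^2 * (1 - exp(-2*4/3 t)) / (2 * 4/3) = 6/25 - 6*exp(-8*t/3)/25.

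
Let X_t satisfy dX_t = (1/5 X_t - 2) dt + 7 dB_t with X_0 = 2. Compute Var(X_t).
Var(X_t) = 245*exp(2*t/5)/2 - 245/2

The variance V(t) = Var(X_t) satisfies V'(t) = 2 a V(t) + c^2 with V(0) = 0 (drift coefficient is linear in X, diffusion is constant). With a = 1/5, c = 7, the solution is
  V(t) = (c^2 / (2 a)) * (exp(2 a t) - 1)
       = (7^2 / (2*(1/5))) * (exp((2/5) t) - 1)
       = 245*exp(2*t/5)/2 - 245/2.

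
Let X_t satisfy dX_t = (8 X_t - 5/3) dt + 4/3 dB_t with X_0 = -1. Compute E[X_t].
E[X_t] = 5/24 - 29*exp(8*t)/24

Taking expectations and using E[dB_t] = 0, the mean m(t) = E[X_t] satisfies the ODE m'(t) = a m(t) + b with m(0) = x_0. With a = 8, b = -5/3, x_0 = -1, the solution is
  m(t) = x_0 * exp(a t) + (b/a) * (exp(a t) - 1)
       = (-1) * exp(8 t) + ((-5/3)/8) * (exp(8 t) - 1)
       = 5/24 - 29*exp(8*t)/24.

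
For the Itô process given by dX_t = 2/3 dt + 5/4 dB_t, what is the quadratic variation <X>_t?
<X>_t = 25*t/16

For an Itô process dX_t = a(t) dt + b(t) dB_t, the quadratic variation is <X>_t = int_0^t b(s)^2 ds (the drift term does not contribute). Here b(s) = 5/4, so
  b(s)^2 = 25/16.
Integrating from 0 to t:
  <X>_t = int_0^t (25/16) ds = 25*t/16.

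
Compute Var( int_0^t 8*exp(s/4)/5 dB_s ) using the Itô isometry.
Var = 128*exp(t/2)/25 - 128/25

The Itô integral of a deterministic integrand f(s) has mean 0 because each increment f(s) * (B_{s+ds} - B_s) has mean 0. By the Itô isometry:
  Var( int_0^t f(s) dB_s ) = E[ (int_0^t f(s) dB_s)^2 ] = int_0^t f(s)^2 ds.
Here f(s) = 8*exp(s/4)/5, so f(s)^2 = 64*exp(s/2)/25. Integrate:
  int_0^t (64*exp(s/2)/25) ds = 128*exp(t/2)/25 - 128/25.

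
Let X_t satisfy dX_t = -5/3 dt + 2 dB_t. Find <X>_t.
<X>_t = 4*t

For an Itô process dX_t = a(t) dt + b(t) dB_t, the quadratic variation is <X>_t = int_0^t b(s)^2 ds (the drift term does not contribute). Here b(s) = 2, so
  b(s)^2 = 4.
Integrating from 0 to t:
  <X>_t = int_0^t (4) ds = 4*t.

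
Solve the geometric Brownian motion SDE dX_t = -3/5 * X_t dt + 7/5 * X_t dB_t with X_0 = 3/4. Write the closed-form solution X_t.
X_t = 3/4 * exp((-79/50) * t + (7/5) * B_t)

For GBM dX = mu X dt + sigma X dB with X_0 = x_0, apply Itô to Y = log X: dY = (mu - sigma^2/2) dt + sigma dB, so Y_t = log(x_0) + (mu - sigma^2/2) t + sigma B_t and hence X_t = x_0 * exp((mu - sigma^2/2) t + sigma B_t).
With mu = -3/5, sigma = 7/5, x_0 = 3/4, this gives:
  X_t = 3/4 * exp((-79/50) * t + (7/5) * B_t).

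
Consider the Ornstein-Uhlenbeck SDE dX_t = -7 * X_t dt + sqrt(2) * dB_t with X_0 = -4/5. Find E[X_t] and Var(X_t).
E[X_t] = -4*exp(-7*t)/5; Var(X_t) = 1/7 - exp(-14*t)/7

The OU SDE dX = -theta X dt + sigma dB admits the integrating factor exp(theta t): d(exp(theta t) X_t) = sigma exp(theta t) dB_t. Integrating from 0 to t:
  X_t = x_0 * exp(-theta t) + sigma * int_0^t exp(-theta (t-s)) dB_s.
The Itô integral has mean 0 and (by the Itô isometry) variance sigma^2 * int_0^t exp(-2 theta (t - s)) ds = sigma^2 * (1 - exp(-2 theta t)) / (2 theta).
With theta = 7, sigma = sqrt(2), x_0 = -4/5:
  E[X_t] = -4/5 * exp(-7 t) = -4*exp(-7*t)/5
  Var(X_t) = (sqrt(2))^2 * (1 - exp(-2*7 t)) / (2 * 7) = 1/7 - exp(-14*t)/7.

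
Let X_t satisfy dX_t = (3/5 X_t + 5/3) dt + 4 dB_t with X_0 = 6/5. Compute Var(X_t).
Var(X_t) = 40*exp(6*t/5)/3 - 40/3

The variance V(t) = Var(X_t) satisfies V'(t) = 2 a V(t) + c^2 with V(0) = 0 (drift coefficient is linear in X, diffusion is constant). With a = 3/5, c = 4, the solution is
  V(t) = (c^2 / (2 a)) * (exp(2 a t) - 1)
       = (4^2 / (2*(3/5))) * (exp((6/5) t) - 1)
       = 40*exp(6*t/5)/3 - 40/3.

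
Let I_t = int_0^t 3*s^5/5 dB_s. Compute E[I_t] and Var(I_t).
E[I_t] = 0; Var(I_t) = 9*t^11/275

The Itô integral of a deterministic integrand f(s) has mean 0 because each increment f(s) * (B_{s+ds} - B_s) has mean 0. By the Itô isometry:
  Var( int_0^t f(s) dB_s ) = E[ (int_0^t f(s) dB_s)^2 ] = int_0^t f(s)^2 ds.
Here f(s) = 3*s^5/5, so f(s)^2 = 9*s^10/25. Integrate:
  int_0^t (9*s^10/25) ds = 9*t^11/275.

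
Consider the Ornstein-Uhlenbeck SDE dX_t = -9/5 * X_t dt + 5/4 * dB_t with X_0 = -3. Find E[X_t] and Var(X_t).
E[X_t] = -3*exp(-9*t/5); Var(X_t) = 125/288 - 125*exp(-18*t/5)/288

The OU SDE dX = -theta X dt + sigma dB admits the integrating factor exp(theta t): d(exp(theta t) X_t) = sigma exp(theta t) dB_t. Integrating from 0 to t:
  X_t = x_0 * exp(-theta t) + sigma * int_0^t exp(-theta (t-s)) dB_s.
The Itô integral has mean 0 and (by the Itô isometry) variance sigma^2 * int_0^t exp(-2 theta (t - s)) ds = sigma^2 * (1 - exp(-2 theta t)) / (2 theta).
With theta = 9/5, sigma = 5/4, x_0 = -3:
  E[X_t] = -3 * exp(-9/5 t) = -3*exp(-9*t/5)
  Var(X_t) = (5/4)^2 * (1 - exp(-2*9/5 t)) / (2 * 9/5) = 125/288 - 125*exp(-18*t/5)/288.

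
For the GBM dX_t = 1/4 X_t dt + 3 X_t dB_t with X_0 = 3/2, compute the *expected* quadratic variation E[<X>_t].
E[<X>_t] = 81*exp(19*t/2)/38 - 81/38

<X>_t = int_0^t (3 * X_s)^2 ds. Taking expectation inside the integral: E[<X>_t] = 3^2 * int_0^t E[X_s^2] ds. For GBM, E[X_s^2] = x_0^2 * exp((2 mu + sigma^2) s). Integrating:
  E[<X>_t] = 3^2 * (3/2)^2 * (exp((2*(1/4) + 3^2) t) - 1) / (2*(1/4) + 3^2)
           = 3^2 * (3/2)^2 * (exp((19/2) t) - 1) / (19/2) = 81*exp(19*t/2)/38 - 81/38.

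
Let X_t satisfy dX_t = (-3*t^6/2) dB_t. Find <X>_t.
<X>_t = 9*t^13/52

For an Itô process dX_t = a(t) dt + b(t) dB_t, the quadratic variation is <X>_t = int_0^t b(s)^2 ds (the drift term does not contribute). Here b(s) = -3*s^6/2, so
  b(s)^2 = 9*s^12/4.
Integrating from 0 to t:
  <X>_t = int_0^t (9*s^12/4) ds = 9*t^13/52.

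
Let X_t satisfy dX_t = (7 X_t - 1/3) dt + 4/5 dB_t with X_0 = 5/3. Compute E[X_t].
E[X_t] = 34*exp(7*t)/21 + 1/21

Taking expectations and using E[dB_t] = 0, the mean m(t) = E[X_t] satisfies the ODE m'(t) = a m(t) + b with m(0) = x_0. With a = 7, b = -1/3, x_0 = 5/3, the solution is
  m(t) = x_0 * exp(a t) + (b/a) * (exp(a t) - 1)
       = (5/3) * exp(7 t) + ((-1/3)/7) * (exp(7 t) - 1)
       = 34*exp(7*t)/21 + 1/21.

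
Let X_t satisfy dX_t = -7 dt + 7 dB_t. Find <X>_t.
<X>_t = 49*t

For an Itô process dX_t = a(t) dt + b(t) dB_t, the quadratic variation is <X>_t = int_0^t b(s)^2 ds (the drift term does not contribute). Here b(s) = 7, so
  b(s)^2 = 49.
Integrating from 0 to t:
  <X>_t = int_0^t (49) ds = 49*t.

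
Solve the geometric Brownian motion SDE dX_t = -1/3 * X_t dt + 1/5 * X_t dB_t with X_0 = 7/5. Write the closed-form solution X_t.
X_t = 7/5 * exp((-53/150) * t + (1/5) * B_t)

For GBM dX = mu X dt + sigma X dB with X_0 = x_0, apply Itô to Y = log X: dY = (mu - sigma^2/2) dt + sigma dB, so Y_t = log(x_0) + (mu - sigma^2/2) t + sigma B_t and hence X_t = x_0 * exp((mu - sigma^2/2) t + sigma B_t).
With mu = -1/3, sigma = 1/5, x_0 = 7/5, this gives:
  X_t = 7/5 * exp((-53/150) * t + (1/5) * B_t).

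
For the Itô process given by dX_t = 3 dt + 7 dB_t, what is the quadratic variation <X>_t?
<X>_t = 49*t

For an Itô process dX_t = a(t) dt + b(t) dB_t, the quadratic variation is <X>_t = int_0^t b(s)^2 ds (the drift term does not contribute). Here b(s) = 7, so
  b(s)^2 = 49.
Integrating from 0 to t:
  <X>_t = int_0^t (49) ds = 49*t.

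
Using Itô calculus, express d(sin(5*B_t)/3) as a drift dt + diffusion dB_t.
d(sin(5*B_t)/3) = (-25*sin(5*B_t)/6) dt + (5*cos(5*B_t)/3) dB_t

Itô's formula for f(B_t) gives d f(B_t) = f'(B_t) dB_t + (1/2) f''(B_t) dt. Compute derivatives of f(x) = sin(5*x)/3:
  f'(x)  = 5*cos(5*x)/3
  f''(x) = -25*sin(5*x)/3
Substitute x = B_t and multiply the f'' term by 1/2:
  drift     = (1/2) * (-25*sin(5*x)/3) evaluated at B_t = -25*sin(5*B_t)/6
  diffusion = (5*cos(5*x)/3) evaluated at B_t = 5*cos(5*B_t)/3
Therefore d(sin(5*B_t)/3) = (-25*sin(5*B_t)/6) dt + (5*cos(5*B_t)/3) dB_t.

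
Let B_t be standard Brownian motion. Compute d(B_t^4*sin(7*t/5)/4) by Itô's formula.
d(B_t^4*sin(7*t/5)/4) = (B_t^2*(7*B_t^2*cos(7*t/5) + 30*sin(7*t/5))/20) dt + (B_t^3*sin(7*t/5)) dB_t

Itô's formula for f(t, x): d f(t, B_t) = (f_t + (1/2) f_xx) dt + f_x dB_t. Compute partials of f(t, x) = x^4*sin(7*t/5)/4:
  f_t(t,x)  = 7*x^4*cos(7*t/5)/20
  f_x(t,x)  = x^3*sin(7*t/5)
  f_xx(t,x) = 3*x^2*sin(7*t/5)
Assemble drift = f_t + (1/2) f_xx = x^2*(7*x^2*cos(7*t/5) + 30*sin(7*t/5))/20 and diffusion = f_x = x^3*sin(7*t/5). Substituting x = B_t:
  d(B_t^4*sin(7*t/5)/4) = (B_t^2*(7*B_t^2*cos(7*t/5) + 30*sin(7*t/5))/20) dt + (B_t^3*sin(7*t/5)) dB_t.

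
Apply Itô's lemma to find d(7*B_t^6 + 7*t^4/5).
d(7*B_t^6 + 7*t^4/5) = (105*B_t^4 + 28*t^3/5) dt + (42*B_t^5) dB_t

Itô's formula for f(t, x): d f(t, B_t) = (f_t + (1/2) f_xx) dt + f_x dB_t. Compute partials of f(t, x) = 7*t^4/5 + 7*x^6:
  f_t(t,x)  = 28*t^3/5
  f_x(t,x)  = 42*x^5
  f_xx(t,x) = 210*x^4
Assemble drift = f_t + (1/2) f_xx = 28*t^3/5 + 105*x^4 and diffusion = f_x = 42*x^5. Substituting x = B_t:
  d(7*B_t^6 + 7*t^4/5) = (105*B_t^4 + 28*t^3/5) dt + (42*B_t^5) dB_t.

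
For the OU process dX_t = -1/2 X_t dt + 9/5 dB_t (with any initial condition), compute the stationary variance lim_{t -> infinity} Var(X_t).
lim Var(X_t) = 81/25

The OU SDE dX = -theta X dt + sigma dB admits the integrating factor exp(theta t): d(exp(theta t) X_t) = sigma exp(theta t) dB_t. Integrating from 0 to t gives X_t = x_0 * exp(-theta t) + sigma * int_0^t exp(-theta (t-s)) dB_s for any initial x_0. The Itô integral has variance (by the Itô isometry) sigma^2 * int_0^t exp(-2 theta (t - s)) ds = sigma^2 * (1 - exp(-2 theta t)) / (2 theta), independent of x_0.
With theta = 1/2, sigma = 9/5:
  Var(X_t) = (9/5)^2 * (1 - exp(-2*1/2 t)) / (2 * 1/2) = 81/25 - 81*exp(-t)/25.
As t -> infinity, exp(-2*1/2 t) -> 0, so the stationary variance is sigma^2 / (2 theta) = 81/25.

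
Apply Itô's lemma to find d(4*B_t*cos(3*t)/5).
d(4*B_t*cos(3*t)/5) = (-12*B_t*sin(3*t)/5) dt + (4*cos(3*t)/5) dB_t

Itô's formula for f(t, x): d f(t, B_t) = (f_t + (1/2) f_xx) dt + f_x dB_t. Compute partials of f(t, x) = 4*x*cos(3*t)/5:
  f_t(t,x)  = -12*x*sin(3*t)/5
  f_x(t,x)  = 4*cos(3*t)/5
  f_xx(t,x) = 0
Assemble drift = f_t + (1/2) f_xx = -12*x*sin(3*t)/5 and diffusion = f_x = 4*cos(3*t)/5. Substituting x = B_t:
  d(4*B_t*cos(3*t)/5) = (-12*B_t*sin(3*t)/5) dt + (4*cos(3*t)/5) dB_t.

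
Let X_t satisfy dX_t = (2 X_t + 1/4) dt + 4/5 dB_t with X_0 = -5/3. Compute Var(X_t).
Var(X_t) = 4*exp(4*t)/25 - 4/25

The variance V(t) = Var(X_t) satisfies V'(t) = 2 a V(t) + c^2 with V(0) = 0 (drift coefficient is linear in X, diffusion is constant). With a = 2, c = 4/5, the solution is
  V(t) = (c^2 / (2 a)) * (exp(2 a t) - 1)
       = ((4/5)^2 / (2*2)) * (exp(4 t) - 1)
       = 4*exp(4*t)/25 - 4/25.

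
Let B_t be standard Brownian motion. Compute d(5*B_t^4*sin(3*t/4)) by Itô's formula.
d(5*B_t^4*sin(3*t/4)) = (15*B_t^2*(B_t^2*cos(3*t/4) + 8*sin(3*t/4))/4) dt + (20*B_t^3*sin(3*t/4)) dB_t

Itô's formula for f(t, x): d f(t, B_t) = (f_t + (1/2) f_xx) dt + f_x dB_t. Compute partials of f(t, x) = 5*x^4*sin(3*t/4):
  f_t(t,x)  = 15*x^4*cos(3*t/4)/4
  f_x(t,x)  = 20*x^3*sin(3*t/4)
  f_xx(t,x) = 60*x^2*sin(3*t/4)
Assemble drift = f_t + (1/2) f_xx = 15*x^2*(x^2*cos(3*t/4) + 8*sin(3*t/4))/4 and diffusion = f_x = 20*x^3*sin(3*t/4). Substituting x = B_t:
  d(5*B_t^4*sin(3*t/4)) = (15*B_t^2*(B_t^2*cos(3*t/4) + 8*sin(3*t/4))/4) dt + (20*B_t^3*sin(3*t/4)) dB_t.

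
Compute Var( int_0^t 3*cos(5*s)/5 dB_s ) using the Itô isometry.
Var = 9*t/50 + 9*sin(10*t)/500

The Itô integral of a deterministic integrand f(s) has mean 0 because each increment f(s) * (B_{s+ds} - B_s) has mean 0. By the Itô isometry:
  Var( int_0^t f(s) dB_s ) = E[ (int_0^t f(s) dB_s)^2 ] = int_0^t f(s)^2 ds.
Here f(s) = 3*cos(5*s)/5, so f(s)^2 = 9*cos(5*s)^2/25. Integrate:
  int_0^t (9*cos(5*s)^2/25) ds = 9*t/50 + 9*sin(10*t)/500.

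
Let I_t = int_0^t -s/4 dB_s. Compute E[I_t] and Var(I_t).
E[I_t] = 0; Var(I_t) = t^3/48

The Itô integral of a deterministic integrand f(s) has mean 0 because each increment f(s) * (B_{s+ds} - B_s) has mean 0. By the Itô isometry:
  Var( int_0^t f(s) dB_s ) = E[ (int_0^t f(s) dB_s)^2 ] = int_0^t f(s)^2 ds.
Here f(s) = -s/4, so f(s)^2 = s^2/16. Integrate:
  int_0^t (s^2/16) ds = t^3/48.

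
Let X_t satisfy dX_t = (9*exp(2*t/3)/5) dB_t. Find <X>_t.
<X>_t = 243*exp(4*t/3)/100 - 243/100

For an Itô process dX_t = a(t) dt + b(t) dB_t, the quadratic variation is <X>_t = int_0^t b(s)^2 ds (the drift term does not contribute). Here b(s) = 9*exp(2*s/3)/5, so
  b(s)^2 = 81*exp(4*s/3)/25.
Integrating from 0 to t:
  <X>_t = int_0^t (81*exp(4*s/3)/25) ds = 243*exp(4*t/3)/100 - 243/100.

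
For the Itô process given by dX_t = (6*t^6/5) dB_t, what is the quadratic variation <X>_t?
<X>_t = 36*t^13/325

For an Itô process dX_t = a(t) dt + b(t) dB_t, the quadratic variation is <X>_t = int_0^t b(s)^2 ds (the drift term does not contribute). Here b(s) = 6*s^6/5, so
  b(s)^2 = 36*s^12/25.
Integrating from 0 to t:
  <X>_t = int_0^t (36*s^12/25) ds = 36*t^13/325.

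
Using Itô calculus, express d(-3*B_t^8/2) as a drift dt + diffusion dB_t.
d(-3*B_t^8/2) = (-42*B_t^6) dt + (-12*B_t^7) dB_t

Itô's formula for f(B_t) gives d f(B_t) = f'(B_t) dB_t + (1/2) f''(B_t) dt. Compute derivatives of f(x) = -3*x^8/2:
  f'(x)  = -12*x^7
  f''(x) = -84*x^6
Substitute x = B_t and multiply the f'' term by 1/2:
  drift     = (1/2) * (-84*x^6) evaluated at B_t = -42*B_t^6
  diffusion = (-12*x^7) evaluated at B_t = -12*B_t^7
Therefore d(-3*B_t^8/2) = (-42*B_t^6) dt + (-12*B_t^7) dB_t.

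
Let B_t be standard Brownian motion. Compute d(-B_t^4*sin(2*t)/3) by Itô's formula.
d(-B_t^4*sin(2*t)/3) = (-2*B_t^2*(B_t^2*cos(2*t) + 3*sin(2*t))/3) dt + (-4*B_t^3*sin(2*t)/3) dB_t

Itô's formula for f(t, x): d f(t, B_t) = (f_t + (1/2) f_xx) dt + f_x dB_t. Compute partials of f(t, x) = -x^4*sin(2*t)/3:
  f_t(t,x)  = -2*x^4*cos(2*t)/3
  f_x(t,x)  = -4*x^3*sin(2*t)/3
  f_xx(t,x) = -4*x^2*sin(2*t)
Assemble drift = f_t + (1/2) f_xx = -2*x^2*(x^2*cos(2*t) + 3*sin(2*t))/3 and diffusion = f_x = -4*x^3*sin(2*t)/3. Substituting x = B_t:
  d(-B_t^4*sin(2*t)/3) = (-2*B_t^2*(B_t^2*cos(2*t) + 3*sin(2*t))/3) dt + (-4*B_t^3*sin(2*t)/3) dB_t.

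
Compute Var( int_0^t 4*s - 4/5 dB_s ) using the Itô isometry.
Var = 16*t*(25*t^2 - 15*t + 3)/75

The Itô integral of a deterministic integrand f(s) has mean 0 because each increment f(s) * (B_{s+ds} - B_s) has mean 0. By the Itô isometry:
  Var( int_0^t f(s) dB_s ) = E[ (int_0^t f(s) dB_s)^2 ] = int_0^t f(s)^2 ds.
Here f(s) = 4*s - 4/5, so f(s)^2 = 16*(5*s - 1)^2/25. Integrate:
  int_0^t (16*(5*s - 1)^2/25) ds = 16*t*(25*t^2 - 15*t + 3)/75.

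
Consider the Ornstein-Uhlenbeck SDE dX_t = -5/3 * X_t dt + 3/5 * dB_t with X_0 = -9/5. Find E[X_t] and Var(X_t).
E[X_t] = -9*exp(-5*t/3)/5; Var(X_t) = 27/250 - 27*exp(-10*t/3)/250

The OU SDE dX = -theta X dt + sigma dB admits the integrating factor exp(theta t): d(exp(theta t) X_t) = sigma exp(theta t) dB_t. Integrating from 0 to t:
  X_t = x_0 * exp(-theta t) + sigma * int_0^t exp(-theta (t-s)) dB_s.
The Itô integral has mean 0 and (by the Itô isometry) variance sigma^2 * int_0^t exp(-2 theta (t - s)) ds = sigma^2 * (1 - exp(-2 theta t)) / (2 theta).
With theta = 5/3, sigma = 3/5, x_0 = -9/5:
  E[X_t] = -9/5 * exp(-5/3 t) = -9*exp(-5*t/3)/5
  Var(X_t) = (3/5)^2 * (1 - exp(-2*5/3 t)) / (2 * 5/3) = 27/250 - 27*exp(-10*t/3)/250.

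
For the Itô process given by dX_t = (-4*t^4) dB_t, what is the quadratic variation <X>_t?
<X>_t = 16*t^9/9

For an Itô process dX_t = a(t) dt + b(t) dB_t, the quadratic variation is <X>_t = int_0^t b(s)^2 ds (the drift term does not contribute). Here b(s) = -4*s^4, so
  b(s)^2 = 16*s^8.
Integrating from 0 to t:
  <X>_t = int_0^t (16*s^8) ds = 16*t^9/9.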